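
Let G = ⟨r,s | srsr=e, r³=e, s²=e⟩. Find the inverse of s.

The order of s is 2 (smallest k with sᵏ = e), so s⁻¹ = s¹ = s.
Check: s · s → s · s = e, giving e as required.

Answer: s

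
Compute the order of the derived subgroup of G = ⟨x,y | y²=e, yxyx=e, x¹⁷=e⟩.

G' = [G, G] is generated by all commutators. The generator-pair commutators are: [x, y] = x².
The subgroup they normally generate is {e, x, x², x³, x⁴, x⁵, x⁶, x⁷, x⁸, x⁹, x¹⁰, x¹¹, x¹², x¹³, x¹⁴, x¹⁵, x¹⁶}, of order 17.
Check: |G/G'| = 34/17 = 2 is the order of the abelianisation.

Answer: 17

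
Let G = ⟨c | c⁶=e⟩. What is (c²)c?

Compute (c²) · c by multiplying left to right and reducing via the relations at each step:
  (c²) · c = c³

Answer: c³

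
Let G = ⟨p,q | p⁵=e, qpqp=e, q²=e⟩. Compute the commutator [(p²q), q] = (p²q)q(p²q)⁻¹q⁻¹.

[(p²q), q] = (p²q)·q·(p²q)⁻¹·q⁻¹.
  (p²q) · q = p²
  (p²) · (p²q) = p⁴q
  (p⁴q) · q = p⁴

Answer: p⁴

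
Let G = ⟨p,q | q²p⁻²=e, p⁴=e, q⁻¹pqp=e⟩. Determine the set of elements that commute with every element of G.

An element z ∈ Z(G) iff z commutes with every generator.
For example p² is central: (p²)·p = p³ = p·(p²); (p²)·q = q⁻¹ = q·(p²).
Whereas p ∉ Z(G) since p·q = pq ≠ pq⁻¹ = q·p.
Checking each of the 8 elements this way gives Z(G) = {e, p²}, of order 2.

Answer: {e, p²}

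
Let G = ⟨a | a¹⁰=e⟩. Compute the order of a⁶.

Compute successive powers until reaching e:
  (a⁶)¹ = a⁶, (a⁶)² = a², (a⁶)³ = a⁸, (a⁶)⁴ = a⁴, (a⁶)⁵ = e.
The smallest positive k with (a⁶)ᵏ = e is 5.

Answer: 5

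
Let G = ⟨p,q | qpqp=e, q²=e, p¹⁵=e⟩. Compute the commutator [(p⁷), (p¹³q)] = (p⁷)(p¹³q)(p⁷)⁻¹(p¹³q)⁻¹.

[(p⁷), (p¹³q)] = (p⁷)·(p¹³q)·(p⁷)⁻¹·(p¹³q)⁻¹.
  (p⁷) · (p¹³q) = p⁵q
  (p⁵q) · (p⁸) = p¹²q
  (p¹²q) · (p¹³q) = p¹⁴

Answer: p¹⁴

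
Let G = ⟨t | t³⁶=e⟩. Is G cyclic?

|G| = 36. The element t has order 36 (its powers give 36 distinct elements), so ⟨t⟩ = G and G is cyclic.

Answer: Yes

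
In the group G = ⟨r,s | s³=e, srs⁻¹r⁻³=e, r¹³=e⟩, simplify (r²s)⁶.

Compute successive powers of (r²s), reducing at each step:
  (r²s)²: (r²s) · r² = r⁸s;   (r⁸s) · s = r⁸s²
  (r²s)³: (r⁸s²) · r² = s²;   (s²) · s = e
  (r²s)⁴: e · r² = r²;   (r²) · s = r²s
  (r²s)⁵: (r²s) · r² = r⁸s;   (r⁸s) · s = r⁸s²
  (r²s)⁶: (r⁸s²) · r² = s²;   (s²) · s = e

Answer: e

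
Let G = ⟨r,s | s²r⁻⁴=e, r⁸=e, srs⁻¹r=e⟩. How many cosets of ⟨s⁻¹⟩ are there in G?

First find ord(s⁻¹) by computing successive powers:
  (s⁻¹)¹ = s⁻¹, (s⁻¹)² = r⁴, (s⁻¹)³ = s, (s⁻¹)⁴ = e.
So |⟨s⁻¹⟩| = ord(s⁻¹) = 4. With |G| = 16, by Lagrange [G : ⟨s⁻¹⟩] = 16/4 = 4.

Answer: 4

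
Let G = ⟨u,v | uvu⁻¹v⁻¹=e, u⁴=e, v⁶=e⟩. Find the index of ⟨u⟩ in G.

First find ord(u) by computing successive powers:
  u¹ = u, u² = u², u³ = u³, u⁴ = e.
So |⟨u⟩| = ord(u) = 4. With |G| = 24, by Lagrange [G : ⟨u⟩] = 24/4 = 6.

Answer: 6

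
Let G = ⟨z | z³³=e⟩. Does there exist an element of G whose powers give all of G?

|G| = 33. The element z has order 33 (its powers give 33 distinct elements), so ⟨z⟩ = G and G is cyclic.

Answer: Yes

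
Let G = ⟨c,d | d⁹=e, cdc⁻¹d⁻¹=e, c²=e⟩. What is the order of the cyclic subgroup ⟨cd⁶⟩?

|⟨cd⁶⟩| equals the order of cd⁶. Compute successive powers until reaching e:
  (cd⁶)¹ = cd⁶, (cd⁶)² = d³, (cd⁶)³ = c, (cd⁶)⁴ = d⁶, (cd⁶)⁵ = cd³, (cd⁶)⁶ = e.
The smallest positive k with (cd⁶)ᵏ = e is 6, so |⟨cd⁶⟩| = 6.

Answer: 6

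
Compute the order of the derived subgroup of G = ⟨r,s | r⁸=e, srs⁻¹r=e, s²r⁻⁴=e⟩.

G' = [G, G] is generated by all commutators. The generator-pair commutators are: [r, s] = r².
The subgroup they normally generate is {e, r², r⁴, r⁶}, of order 4.
Check: |G/G'| = 16/4 = 4 is the order of the abelianisation.

Answer: 4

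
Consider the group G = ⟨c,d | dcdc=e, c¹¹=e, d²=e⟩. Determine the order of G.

Enumerate words in the generators, reducing via the relations: the distinct elements are
  {c, d, e, cd, c², c³, c⁴, c⁵, c⁶, c⁷, c⁸, c⁹, c²d, c³d, c¹⁰, c⁴d, c⁵d, c⁶d, c⁷d, c⁸d, c⁹d, c¹⁰d}.
No further products give new elements, so |G| = 22.

Answer: 22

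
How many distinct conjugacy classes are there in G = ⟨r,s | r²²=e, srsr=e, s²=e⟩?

The conjugacy classes (representative and size) are:
  [e] (size 1), [r] (size 2), [r²] (size 2), [r¹⁹] (size 2), [r⁴] (size 2), [r⁵] (size 2), [r⁶] (size 2), [r⁷] (size 2), [r⁸] (size 2), [r¹³] (size 2), [r¹⁰] (size 2), [r¹¹] (size 1), [r⁶s] (size 11), [rs] (size 11).
Class equation: 1 + 2 + 2 + 2 + 2 + 2 + 2 + 2 + 2 + 2 + 2 + 1 + 11 + 11 = 44 = |G|. So G has 14 conjugacy classes.

Answer: 14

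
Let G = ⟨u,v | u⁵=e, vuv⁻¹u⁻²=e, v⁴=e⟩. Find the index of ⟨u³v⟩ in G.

First find ord(u³v) by computing successive powers:
  (u³v)¹ = u³v, (u³v)² = u⁴v², (u³v)³ = uv³, (u³v)⁴ = e.
So |⟨u³v⟩| = ord(u³v) = 4. With |G| = 20, by Lagrange [G : ⟨u³v⟩] = 20/4 = 5.

Answer: 5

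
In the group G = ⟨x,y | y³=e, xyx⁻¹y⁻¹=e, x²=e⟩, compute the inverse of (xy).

The order of (xy) is 6 (smallest k with (xy)ᵏ = e), so (xy)⁻¹ = (xy)⁵ = xy².
Check: (xy) · (xy²) → (xy) · x = y;   y · y² = e, giving e as required.

Answer: xy²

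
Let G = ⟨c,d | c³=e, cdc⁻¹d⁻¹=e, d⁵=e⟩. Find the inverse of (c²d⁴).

The order of (c²d⁴) is 15 (smallest k with (c²d⁴)ᵏ = e), so (c²d⁴)⁻¹ = (c²d⁴)¹⁴ = cd.
Check: (c²d⁴) · (cd) → (c²d⁴) · c = d⁴;   (d⁴) · d = e, giving e as required.

Answer: cd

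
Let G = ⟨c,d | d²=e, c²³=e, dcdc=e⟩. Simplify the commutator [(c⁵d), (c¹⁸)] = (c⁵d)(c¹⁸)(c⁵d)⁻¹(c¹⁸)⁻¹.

[(c⁵d), (c¹⁸)] = (c⁵d)·(c¹⁸)·(c⁵d)⁻¹·(c¹⁸)⁻¹.
  (c⁵d) · (c¹⁸) = c¹⁰d
  (c¹⁰d) · (c⁵d) = c⁵
  (c⁵) · (c⁵) = c¹⁰

Answer: c¹⁰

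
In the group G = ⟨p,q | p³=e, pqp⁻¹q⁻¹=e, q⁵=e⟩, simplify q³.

Compute successive powers of q, reducing at each step:
  q²: q · q = q²
  q³: (q²) · q = q³

Answer: q³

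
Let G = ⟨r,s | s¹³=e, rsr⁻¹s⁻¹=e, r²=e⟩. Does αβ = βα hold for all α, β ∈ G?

Each pair of generators commutes: r·s = rs = s·r. Since the generators pairwise commute, every element of G commutes with every other, so G is abelian.

Answer: Yes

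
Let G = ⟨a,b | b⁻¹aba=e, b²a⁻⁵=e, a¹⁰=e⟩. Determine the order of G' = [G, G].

G' = [G, G] is generated by all commutators. The generator-pair commutators are: [a, b] = a².
The subgroup they normally generate is {e, a², a⁴, a⁶, a⁸}, of order 5.
Check: |G/G'| = 20/5 = 4 is the order of the abelianisation.

Answer: 5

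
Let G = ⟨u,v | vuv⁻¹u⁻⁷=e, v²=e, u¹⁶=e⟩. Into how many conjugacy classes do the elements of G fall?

The conjugacy classes (representative and size) are:
  [e] (size 1), [u] (size 2), [u¹⁴] (size 2), [u³] (size 2), [u⁴] (size 2), [u¹⁰] (size 2), [u⁸] (size 1), [u⁹] (size 2), [u¹¹] (size 2), [u¹⁰v] (size 8), [uv] (size 8).
Class equation: 1 + 2 + 2 + 2 + 2 + 2 + 1 + 2 + 2 + 8 + 8 = 32 = |G|. So G has 11 conjugacy classes.

Answer: 11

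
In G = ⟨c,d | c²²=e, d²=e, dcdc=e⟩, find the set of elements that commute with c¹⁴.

⟨c¹⁴⟩ ⊆ C_G(c¹⁴) since powers of c¹⁴ commute with c¹⁴; so |C_G(c¹⁴)| ≥ |⟨c¹⁴⟩| = 11.
By orbit–stabilizer, |C_G(c¹⁴)| = |G| / |conj. class of c¹⁴| = 44 / 2 = 22.
The 22 elements commuting with c¹⁴ are {e, c, c², c³, c⁴, c⁵, c⁶, c⁷, c⁸, c⁹, c¹⁰, c¹¹, c¹², c¹³, c¹⁴, c¹⁵, c¹⁶, c¹⁷, c¹⁸, c¹⁹, c²⁰, c²¹}.

Answer: {e, c, c², c³, c⁴, c⁵, c⁶, c⁷, c⁸, c⁹, c¹⁰, c¹¹, c¹², c¹³, c¹⁴, c¹⁵, c¹⁶, c¹⁷, c¹⁸, c¹⁹, c²⁰, c²¹}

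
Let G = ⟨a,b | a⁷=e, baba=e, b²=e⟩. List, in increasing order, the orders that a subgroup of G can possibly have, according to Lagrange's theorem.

|G| = 14 = 2 · 7. By Lagrange's theorem the order of any subgroup divides 14; the divisors of 14 are 1, 2, 7, 14.

Answer: 1, 2, 7, 14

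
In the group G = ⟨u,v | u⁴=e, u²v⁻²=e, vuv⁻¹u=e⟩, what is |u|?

Compute successive powers until reaching e:
  u¹ = u, u² = u², u³ = u³, u⁴ = e.
The smallest positive k with uᵏ = e is 4.

Answer: 4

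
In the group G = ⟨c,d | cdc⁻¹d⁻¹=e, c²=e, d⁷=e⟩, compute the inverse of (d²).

The order of (d²) is 7 (smallest k with (d²)ᵏ = e), so (d²)⁻¹ = (d²)⁶ = d⁵.
Check: (d²) · (d⁵) → (d²) · d⁵ = e, giving e as required.

Answer: d⁵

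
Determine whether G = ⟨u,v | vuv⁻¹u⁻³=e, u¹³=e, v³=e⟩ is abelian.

u·v = uv but v·u = u³v, so u·v ≠ v·u and G is not abelian.

Answer: No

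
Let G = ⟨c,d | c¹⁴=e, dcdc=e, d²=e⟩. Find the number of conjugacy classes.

The conjugacy classes (representative and size) are:
  [e] (size 1), [c¹³] (size 2), [c²] (size 2), [c³] (size 2), [c¹⁰] (size 2), [c⁵] (size 2), [c⁸] (size 2), [c⁷] (size 1), [c⁶d] (size 7), [c⁹d] (size 7).
Class equation: 1 + 2 + 2 + 2 + 2 + 2 + 2 + 1 + 7 + 7 = 28 = |G|. So G has 10 conjugacy classes.

Answer: 10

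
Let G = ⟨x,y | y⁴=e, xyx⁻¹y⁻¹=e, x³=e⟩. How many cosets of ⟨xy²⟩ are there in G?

First find ord(xy²) by computing successive powers:
  (xy²)¹ = xy², (xy²)² = x², (xy²)³ = y², (xy²)⁴ = x, (xy²)⁵ = x²y², (xy²)⁶ = e.
So |⟨xy²⟩| = ord(xy²) = 6. With |G| = 12, by Lagrange [G : ⟨xy²⟩] = 12/6 = 2.

Answer: 2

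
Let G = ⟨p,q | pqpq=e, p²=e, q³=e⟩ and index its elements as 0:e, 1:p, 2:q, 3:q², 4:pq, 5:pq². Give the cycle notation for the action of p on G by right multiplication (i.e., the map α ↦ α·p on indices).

(0 1)(2 5)(3 4)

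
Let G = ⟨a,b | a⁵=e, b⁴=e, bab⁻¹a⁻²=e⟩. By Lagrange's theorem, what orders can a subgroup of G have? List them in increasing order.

|G| = 20 = 2² · 5. By Lagrange's theorem the order of any subgroup divides 20; the divisors of 20 are 1, 2, 4, 5, 10, 20.

Answer: 1, 2, 4, 5, 10, 20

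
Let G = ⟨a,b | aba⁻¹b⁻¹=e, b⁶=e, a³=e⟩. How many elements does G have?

Enumerate words in the generators, reducing via the relations: the distinct elements are
  {a, b, e, ab, a², b², b³, b⁴, b⁵, ab², ab³, ab⁴, ab⁵, a²b, a²b², a²b³, a²b⁴, a²b⁵}.
No further products give new elements, so |G| = 18.

Answer: 18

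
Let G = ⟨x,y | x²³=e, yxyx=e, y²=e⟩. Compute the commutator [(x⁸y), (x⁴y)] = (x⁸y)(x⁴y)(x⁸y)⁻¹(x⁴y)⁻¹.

[(x⁸y), (x⁴y)] = (x⁸y)·(x⁴y)·(x⁸y)⁻¹·(x⁴y)⁻¹.
  (x⁸y) · (x⁴y) = x⁴
  (x⁴) · (x⁸y) = x¹²y
  (x¹²y) · (x⁴y) = x⁸

Answer: x⁸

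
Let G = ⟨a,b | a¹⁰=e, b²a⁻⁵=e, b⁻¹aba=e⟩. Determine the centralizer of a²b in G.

⟨a²b⟩ ⊆ C_G(a²b) since powers of a²b commute with a²b; so |C_G(a²b)| ≥ |⟨a²b⟩| = 4.
By orbit–stabilizer, |C_G(a²b)| = |G| / |conj. class of a²b| = 20 / 5 = 4.
The 4 elements commuting with a²b are {e, a⁵, a²b, a²b⁻¹}.

Answer: {e, a⁵, a²b, a²b⁻¹}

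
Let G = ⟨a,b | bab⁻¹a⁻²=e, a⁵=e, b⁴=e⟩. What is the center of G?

An element z ∈ Z(G) iff z commutes with every generator.
For example e is central: e·a = a = a·e; e·b = b = b·e.
Whereas a ∉ Z(G) since a·b = ab ≠ a²b = b·a.
Checking each of the 20 elements this way gives Z(G) = {e}, of order 1.

Answer: {e}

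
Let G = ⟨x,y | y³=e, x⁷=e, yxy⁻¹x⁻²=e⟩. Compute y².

Compute successive powers of y, reducing at each step:
  y²: y · y = y²

Answer: y²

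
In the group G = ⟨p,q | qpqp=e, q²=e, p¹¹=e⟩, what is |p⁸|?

Compute successive powers until reaching e:
  (p⁸)¹ = p⁸, (p⁸)² = p⁵, (p⁸)³ = p², (p⁸)⁴ = p¹⁰, (p⁸)⁵ = p⁷, (p⁸)⁶ = p⁴, (p⁸)⁷ = p, (p⁸)⁸ = p⁹, (p⁸)⁹ = p⁶, (p⁸)¹⁰ = p³, (p⁸)¹¹ = e.
The smallest positive k with (p⁸)ᵏ = e is 11.

Answer: 11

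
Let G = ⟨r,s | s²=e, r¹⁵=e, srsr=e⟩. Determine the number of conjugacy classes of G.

The conjugacy classes (representative and size) are:
  [e] (size 1), [r¹⁴] (size 2), [r²] (size 2), [r³] (size 2), [r⁴] (size 2), [r¹⁰] (size 2), [r⁹] (size 2), [r⁷] (size 2), [r¹³s] (size 15).
Class equation: 1 + 2 + 2 + 2 + 2 + 2 + 2 + 2 + 15 = 30 = |G|. So G has 9 conjugacy classes.

Answer: 9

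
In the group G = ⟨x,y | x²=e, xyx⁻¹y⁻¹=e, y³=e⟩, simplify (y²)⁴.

Compute successive powers of (y²), reducing at each step:
  (y²)²: (y²) · y² = y
  (y²)³: y · y² = e
  (y²)⁴: e · y² = y²

Answer: y²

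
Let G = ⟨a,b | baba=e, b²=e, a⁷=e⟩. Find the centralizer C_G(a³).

⟨a³⟩ ⊆ C_G(a³) since powers of a³ commute with a³; so |C_G(a³)| ≥ |⟨a³⟩| = 7.
By orbit–stabilizer, |C_G(a³)| = |G| / |conj. class of a³| = 14 / 2 = 7.
The 7 elements commuting with a³ are {e, a, a², a³, a⁴, a⁵, a⁶}.

Answer: {e, a, a², a³, a⁴, a⁵, a⁶}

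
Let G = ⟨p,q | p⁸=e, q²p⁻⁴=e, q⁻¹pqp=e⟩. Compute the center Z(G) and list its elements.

An element z ∈ Z(G) iff z commutes with every generator.
For example p⁴ is central: (p⁴)·p = p⁵ = p·(p⁴); (p⁴)·q = q⁻¹ = q·(p⁴).
Whereas p ∉ Z(G) since p·q = pq ≠ p³q⁻¹ = q·p.
Checking each of the 16 elements this way gives Z(G) = {e, p⁴}, of order 2.

Answer: {e, p⁴}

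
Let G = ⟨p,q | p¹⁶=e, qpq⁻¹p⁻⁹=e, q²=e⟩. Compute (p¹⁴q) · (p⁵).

Compute (p¹⁴q) · (p⁵) by multiplying left to right and reducing via the relations at each step:
  (p¹⁴q) · p⁵ = p¹¹q

Answer: p¹¹q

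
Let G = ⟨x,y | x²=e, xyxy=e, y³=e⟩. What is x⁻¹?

The order of x is 2 (smallest k with xᵏ = e), so x⁻¹ = x¹ = x.
Check: x · x → x · x = e, giving e as required.

Answer: x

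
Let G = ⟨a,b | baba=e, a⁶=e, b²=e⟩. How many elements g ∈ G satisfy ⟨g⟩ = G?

⟨g⟩ = G would require ord(g) = |G| = 12, but the maximum element order in G is 6 < 12. So G is not cyclic and no single element generates it: the count is 0.

Answer: 0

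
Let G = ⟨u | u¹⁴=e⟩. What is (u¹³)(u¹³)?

Compute (u¹³) · (u¹³) by multiplying left to right and reducing via the relations at each step:
  (u¹³) · u¹³ = u¹²

Answer: u¹²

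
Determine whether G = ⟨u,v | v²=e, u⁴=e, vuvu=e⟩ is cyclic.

Every cyclic group is abelian. But u·v = uv while v·u = u³v, so u·v ≠ v·u and G is not abelian. Hence G is not cyclic.

Answer: No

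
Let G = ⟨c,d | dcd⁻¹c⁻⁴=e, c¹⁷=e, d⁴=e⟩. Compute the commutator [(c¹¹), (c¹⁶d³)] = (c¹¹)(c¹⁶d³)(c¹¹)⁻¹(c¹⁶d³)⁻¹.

[(c¹¹), (c¹⁶d³)] = (c¹¹)·(c¹⁶d³)·(c¹¹)⁻¹·(c¹⁶d³)⁻¹.
  (c¹¹) · (c¹⁶d³) = c¹⁰d³
  (c¹⁰d³) · (c⁶) = c³d³
  (c³d³) · (c⁴d) = c⁴

Answer: c⁴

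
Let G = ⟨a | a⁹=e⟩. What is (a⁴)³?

Compute successive powers of (a⁴), reducing at each step:
  (a⁴)²: (a⁴) · a⁴ = a⁸
  (a⁴)³: (a⁸) · a⁴ = a³

Answer: a³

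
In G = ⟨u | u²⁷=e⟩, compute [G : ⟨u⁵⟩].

First find ord(u⁵) by computing successive powers:
  (u⁵)¹ = u⁵, (u⁵)² = u¹⁰, (u⁵)³ = u¹⁵, (u⁵)⁴ = u²⁰, (u⁵)⁵ = u²⁵, (u⁵)⁶ = u³, (u⁵)⁷ = u⁸, (u⁵)⁸ = u¹³, (u⁵)⁹ = u¹⁸, (u⁵)¹⁰ = u²³, (u⁵)¹¹ = u, (u⁵)¹² = u⁶, (u⁵)¹³ = u¹¹, (u⁵)¹⁴ = u¹⁶, (u⁵)¹⁵ = u²¹, (u⁵)¹⁶ = u²⁶, (u⁵)¹⁷ = u⁴, (u⁵)¹⁸ = u⁹, (u⁵)¹⁹ = u¹⁴, (u⁵)²⁰ = u¹⁹, (u⁵)²¹ = u²⁴, (u⁵)²² = u², (u⁵)²³ = u⁷, (u⁵)²⁴ = u¹², (u⁵)²⁵ = u¹⁷, (u⁵)²⁶ = u²², (u⁵)²⁷ = e.
So |⟨u⁵⟩| = ord(u⁵) = 27. With |G| = 27, by Lagrange [G : ⟨u⁵⟩] = 27/27 = 1.

Answer: 1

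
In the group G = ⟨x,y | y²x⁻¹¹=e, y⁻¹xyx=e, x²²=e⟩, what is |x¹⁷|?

Compute successive powers until reaching e:
  (x¹⁷)¹ = x¹⁷, (x¹⁷)² = x¹², (x¹⁷)³ = x⁷, (x¹⁷)⁴ = x², (x¹⁷)⁵ = x¹⁹, (x¹⁷)⁶ = x¹⁴, (x¹⁷)⁷ = x⁹, (x¹⁷)⁸ = x⁴, (x¹⁷)⁹ = x²¹, (x¹⁷)¹⁰ = x¹⁶, (x¹⁷)¹¹ = x¹¹, (x¹⁷)¹² = x⁶, (x¹⁷)¹³ = x, (x¹⁷)¹⁴ = x¹⁸, (x¹⁷)¹⁵ = x¹³, (x¹⁷)¹⁶ = x⁸, (x¹⁷)¹⁷ = x³, (x¹⁷)¹⁸ = x²⁰, (x¹⁷)¹⁹ = x¹⁵, (x¹⁷)²⁰ = x¹⁰, (x¹⁷)²¹ = x⁵, (x¹⁷)²² = e.
The smallest positive k with (x¹⁷)ᵏ = e is 22.

Answer: 22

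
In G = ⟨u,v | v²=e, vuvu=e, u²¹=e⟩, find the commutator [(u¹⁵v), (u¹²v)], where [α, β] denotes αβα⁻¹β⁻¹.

[(u¹⁵v), (u¹²v)] = (u¹⁵v)·(u¹²v)·(u¹⁵v)⁻¹·(u¹²v)⁻¹.
  (u¹⁵v) · (u¹²v) = u³
  (u³) · (u¹⁵v) = u¹⁸v
  (u¹⁸v) · (u¹²v) = u⁶

Answer: u⁶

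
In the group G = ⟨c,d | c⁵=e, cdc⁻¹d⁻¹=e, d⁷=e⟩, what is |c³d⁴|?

Compute successive powers until reaching e:
  (c³d⁴)¹ = c³d⁴, (c³d⁴)² = cd, (c³d⁴)³ = c⁴d⁵, (c³d⁴)⁴ = c²d², (c³d⁴)⁵ = d⁶, (c³d⁴)⁶ = c³d³, (c³d⁴)⁷ = c, (c³d⁴)⁸ = c⁴d⁴, (c³d⁴)⁹ = c²d, (c³d⁴)¹⁰ = d⁵, (c³d⁴)¹¹ = c³d², (c³d⁴)¹² = cd⁶, (c³d⁴)¹³ = c⁴d³, (c³d⁴)¹⁴ = c², (c³d⁴)¹⁵ = d⁴, (c³d⁴)¹⁶ = c³d, (c³d⁴)¹⁷ = cd⁵, (c³d⁴)¹⁸ = c⁴d², (c³d⁴)¹⁹ = c²d⁶, (c³d⁴)²⁰ = d³, (c³d⁴)²¹ = c³, (c³d⁴)²² = cd⁴, (c³d⁴)²³ = c⁴d, (c³d⁴)²⁴ = c²d⁵, (c³d⁴)²⁵ = d², (c³d⁴)²⁶ = c³d⁶, (c³d⁴)²⁷ = cd³, (c³d⁴)²⁸ = c⁴, (c³d⁴)²⁹ = c²d⁴, (c³d⁴)³⁰ = d, (c³d⁴)³¹ = c³d⁵, (c³d⁴)³² = cd², (c³d⁴)³³ = c⁴d⁶, (c³d⁴)³⁴ = c²d³, (c³d⁴)³⁵ = e.
The smallest positive k with (c³d⁴)ᵏ = e is 35.

Answer: 35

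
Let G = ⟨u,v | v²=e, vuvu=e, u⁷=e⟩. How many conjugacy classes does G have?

The conjugacy classes (representative and size) are:
  [e] (size 1), [u⁶] (size 2), [u⁵] (size 2), [u⁴] (size 2), [uv] (size 7).
Class equation: 1 + 2 + 2 + 2 + 7 = 14 = |G|. So G has 5 conjugacy classes.

Answer: 5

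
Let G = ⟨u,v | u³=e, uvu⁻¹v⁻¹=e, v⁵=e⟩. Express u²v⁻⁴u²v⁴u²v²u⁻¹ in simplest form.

Multiply left to right, reducing at each step:
  (u²) · v⁻⁴ = u²v
  (u²v) · u² = uv
  (uv) · v⁴ = u
  u · u² = e
  e · v² = v²
  (v²) · u⁻¹ = u²v²

Answer: u²v²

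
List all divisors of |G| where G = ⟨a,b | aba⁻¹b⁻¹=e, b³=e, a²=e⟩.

|G| = 6 = 2 · 3. By Lagrange's theorem the order of any subgroup divides 6; the divisors of 6 are 1, 2, 3, 6.

Answer: 1, 2, 3, 6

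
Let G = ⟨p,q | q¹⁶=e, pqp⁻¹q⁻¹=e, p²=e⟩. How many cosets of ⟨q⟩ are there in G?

First find ord(q) by computing successive powers:
  q¹ = q, q² = q², q³ = q³, q⁴ = q⁴, q⁵ = q⁵, q⁶ = q⁶, q⁷ = q⁷, q⁸ = q⁸, q⁹ = q⁹, q¹⁰ = q¹⁰, q¹¹ = q¹¹, q¹² = q¹², q¹³ = q¹³, q¹⁴ = q¹⁴, q¹⁵ = q¹⁵, q¹⁶ = e.
So |⟨q⟩| = ord(q) = 16. With |G| = 32, by Lagrange [G : ⟨q⟩] = 32/16 = 2.

Answer: 2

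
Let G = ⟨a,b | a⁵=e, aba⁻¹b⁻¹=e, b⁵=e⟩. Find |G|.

Enumerate words in the generators, reducing via the relations: the distinct elements are
  {a, b, e, ab, a², a³, a⁴, b², b³, b⁴, ab², ab³, ab⁴, a²b, a³b, a⁴b, a²b², a²b³, a²b⁴, a³b², a³b³, a³b⁴, a⁴b², a⁴b³, a⁴b⁴}.
No further products give new elements, so |G| = 25.

Answer: 25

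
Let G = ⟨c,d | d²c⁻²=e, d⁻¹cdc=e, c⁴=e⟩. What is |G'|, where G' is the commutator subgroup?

G' = [G, G] is generated by all commutators. The generator-pair commutators are: [c, d] = c².
The subgroup they normally generate is {e, c²}, of order 2.
Check: |G/G'| = 8/2 = 4 is the order of the abelianisation.

Answer: 2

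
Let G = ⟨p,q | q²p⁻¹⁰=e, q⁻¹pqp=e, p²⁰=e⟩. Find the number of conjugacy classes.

The conjugacy classes (representative and size) are:
  [e] (size 1), [p] (size 2), [p²] (size 2), [p³] (size 2), [p⁴] (size 2), [p⁵] (size 2), [p¹⁴] (size 2), [p⁷] (size 2), [p⁸] (size 2), [p¹¹] (size 2), [p¹⁰] (size 1), [p²q⁻¹] (size 10), [p⁹q] (size 10).
Class equation: 1 + 2 + 2 + 2 + 2 + 2 + 2 + 2 + 2 + 2 + 1 + 10 + 10 = 40 = |G|. So G has 13 conjugacy classes.

Answer: 13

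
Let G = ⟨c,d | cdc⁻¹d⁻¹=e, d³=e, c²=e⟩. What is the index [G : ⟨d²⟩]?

First find ord(d²) by computing successive powers:
  (d²)¹ = d², (d²)² = d, (d²)³ = e.
So |⟨d²⟩| = ord(d²) = 3. With |G| = 6, by Lagrange [G : ⟨d²⟩] = 6/3 = 2.

Answer: 2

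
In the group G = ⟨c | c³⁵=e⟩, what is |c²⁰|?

Compute successive powers until reaching e:
  (c²⁰)¹ = c²⁰, (c²⁰)² = c⁵, (c²⁰)³ = c²⁵, (c²⁰)⁴ = c¹⁰, (c²⁰)⁵ = c³⁰, (c²⁰)⁶ = c¹⁵, (c²⁰)⁷ = e.
The smallest positive k with (c²⁰)ᵏ = e is 7.

Answer: 7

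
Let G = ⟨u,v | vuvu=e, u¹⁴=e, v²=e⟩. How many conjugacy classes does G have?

The conjugacy classes (representative and size) are:
  [e] (size 1), [u¹³] (size 2), [u²] (size 2), [u³] (size 2), [u¹⁰] (size 2), [u⁵] (size 2), [u⁸] (size 2), [u⁷] (size 1), [u⁶v] (size 7), [u⁹v] (size 7).
Class equation: 1 + 2 + 2 + 2 + 2 + 2 + 2 + 1 + 7 + 7 = 28 = |G|. So G has 10 conjugacy classes.

Answer: 10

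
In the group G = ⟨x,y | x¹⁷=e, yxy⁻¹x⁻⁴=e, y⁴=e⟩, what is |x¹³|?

Compute successive powers until reaching e:
  (x¹³)¹ = x¹³, (x¹³)² = x⁹, (x¹³)³ = x⁵, (x¹³)⁴ = x, (x¹³)⁵ = x¹⁴, (x¹³)⁶ = x¹⁰, (x¹³)⁷ = x⁶, (x¹³)⁸ = x², (x¹³)⁹ = x¹⁵, (x¹³)¹⁰ = x¹¹, (x¹³)¹¹ = x⁷, (x¹³)¹² = x³, (x¹³)¹³ = x¹⁶, (x¹³)¹⁴ = x¹², (x¹³)¹⁵ = x⁸, (x¹³)¹⁶ = x⁴, (x¹³)¹⁷ = e.
The smallest positive k with (x¹³)ᵏ = e is 17.

Answer: 17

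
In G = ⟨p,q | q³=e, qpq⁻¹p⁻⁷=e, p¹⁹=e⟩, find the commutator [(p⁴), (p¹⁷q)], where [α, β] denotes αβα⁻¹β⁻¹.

[(p⁴), (p¹⁷q)] = (p⁴)·(p¹⁷q)·(p⁴)⁻¹·(p¹⁷q)⁻¹.
  (p⁴) · (p¹⁷q) = p²q
  (p²q) · (p¹⁵) = p¹²q
  (p¹²q) · (p³q²) = p¹⁴

Answer: p¹⁴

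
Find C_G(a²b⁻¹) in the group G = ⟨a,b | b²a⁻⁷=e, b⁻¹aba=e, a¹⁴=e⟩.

⟨a²b⁻¹⟩ ⊆ C_G(a²b⁻¹) since powers of a²b⁻¹ commute with a²b⁻¹; so |C_G(a²b⁻¹)| ≥ |⟨a²b⁻¹⟩| = 4.
By orbit–stabilizer, |C_G(a²b⁻¹)| = |G| / |conj. class of a²b⁻¹| = 28 / 7 = 4.
The 4 elements commuting with a²b⁻¹ are {e, a⁷, a²b, a²b⁻¹}.

Answer: {e, a⁷, a²b, a²b⁻¹}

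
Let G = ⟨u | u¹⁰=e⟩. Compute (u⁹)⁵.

Compute successive powers of (u⁹), reducing at each step:
  (u⁹)²: (u⁹) · u⁹ = u⁸
  (u⁹)³: (u⁸) · u⁹ = u⁷
  (u⁹)⁴: (u⁷) · u⁹ = u⁶
  (u⁹)⁵: (u⁶) · u⁹ = u⁵

Answer: u⁵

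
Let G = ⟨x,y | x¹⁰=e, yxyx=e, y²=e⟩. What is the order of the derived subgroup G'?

G' = [G, G] is generated by all commutators. The generator-pair commutators are: [x, y] = x².
The subgroup they normally generate is {e, x², x⁴, x⁶, x⁸}, of order 5.
Check: |G/G'| = 20/5 = 4 is the order of the abelianisation.

Answer: 5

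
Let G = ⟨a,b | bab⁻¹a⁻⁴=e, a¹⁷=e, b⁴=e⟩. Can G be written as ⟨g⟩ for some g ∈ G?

Every cyclic group is abelian. But a·b = ab while b·a = a⁴b, so a·b ≠ b·a and G is not abelian. Hence G is not cyclic.

Answer: No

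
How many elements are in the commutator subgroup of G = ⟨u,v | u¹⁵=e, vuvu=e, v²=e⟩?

G' = [G, G] is generated by all commutators. The generator-pair commutators are: [u, v] = u².
The subgroup they normally generate is {e, u, u², u³, u⁴, u⁵, u⁶, u⁷, u⁸, u⁹, u¹⁰, u¹¹, u¹², u¹³, u¹⁴}, of order 15.
Check: |G/G'| = 30/15 = 2 is the order of the abelianisation.

Answer: 15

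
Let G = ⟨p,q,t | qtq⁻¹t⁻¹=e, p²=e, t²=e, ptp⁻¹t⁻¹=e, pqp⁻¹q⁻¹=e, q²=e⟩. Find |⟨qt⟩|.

|⟨qt⟩| equals the order of qt. Compute successive powers until reaching e:
  (qt)¹ = qt, (qt)² = e.
The smallest positive k with (qt)ᵏ = e is 2, so |⟨qt⟩| = 2.

Answer: 2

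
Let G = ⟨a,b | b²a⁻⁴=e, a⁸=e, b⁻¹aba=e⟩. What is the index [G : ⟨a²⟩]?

First find ord(a²) by computing successive powers:
  (a²)¹ = a², (a²)² = a⁴, (a²)³ = a⁶, (a²)⁴ = e.
So |⟨a²⟩| = ord(a²) = 4. With |G| = 16, by Lagrange [G : ⟨a²⟩] = 16/4 = 4.

Answer: 4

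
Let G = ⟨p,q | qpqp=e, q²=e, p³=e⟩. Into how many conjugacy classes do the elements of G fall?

The conjugacy classes (representative and size) are:
  [e] (size 1), [p] (size 2), [pq] (size 3).
Class equation: 1 + 2 + 3 = 6 = |G|. So G has 3 conjugacy classes.

Answer: 3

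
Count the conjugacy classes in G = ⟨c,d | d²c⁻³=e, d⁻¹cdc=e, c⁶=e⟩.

The conjugacy classes (representative and size) are:
  [e] (size 1), [c] (size 2), [c²] (size 2), [c³] (size 1), [cd⁻¹] (size 3), [c²d⁻¹] (size 3).
Class equation: 1 + 2 + 2 + 1 + 3 + 3 = 12 = |G|. So G has 6 conjugacy classes.

Answer: 6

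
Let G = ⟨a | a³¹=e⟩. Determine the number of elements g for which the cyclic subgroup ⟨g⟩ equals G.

G is cyclic of order 31. An element generates G iff its order is 31, and a cyclic group of order 31 has exactly φ(31) = 30 such elements.

Answer: 30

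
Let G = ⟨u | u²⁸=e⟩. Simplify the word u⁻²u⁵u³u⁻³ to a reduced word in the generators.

Multiply left to right, reducing at each step:
  (u²⁶) · u⁵ = u³
  (u³) · u³ = u⁶
  (u⁶) · u⁻³ = u³

Answer: u³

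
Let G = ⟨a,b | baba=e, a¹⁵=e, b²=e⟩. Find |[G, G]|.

G' = [G, G] is generated by all commutators. The generator-pair commutators are: [a, b] = a².
The subgroup they normally generate is {e, a, a², a³, a⁴, a⁵, a⁶, a⁷, a⁸, a⁹, a¹⁰, a¹¹, a¹², a¹³, a¹⁴}, of order 15.
Check: |G/G'| = 30/15 = 2 is the order of the abelianisation.

Answer: 15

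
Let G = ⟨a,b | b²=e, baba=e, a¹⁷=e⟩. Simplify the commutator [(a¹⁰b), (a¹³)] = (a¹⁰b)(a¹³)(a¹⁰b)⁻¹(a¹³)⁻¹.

[(a¹⁰b), (a¹³)] = (a¹⁰b)·(a¹³)·(a¹⁰b)⁻¹·(a¹³)⁻¹.
  (a¹⁰b) · (a¹³) = a¹⁴b
  (a¹⁴b) · (a¹⁰b) = a⁴
  (a⁴) · (a⁴) = a⁸

Answer: a⁸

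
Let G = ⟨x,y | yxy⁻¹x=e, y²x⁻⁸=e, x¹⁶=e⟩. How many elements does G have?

Enumerate words in the generators, reducing via the relations: the distinct elements are
  {e, x, y, xy, x², x³, x⁴, x⁵, x⁶, x⁷, x⁸, x⁹, x²y, x³y, x¹², x¹³, x¹¹, x¹⁰, x¹⁴, x¹⁵, x⁴y, x⁵y, x⁶y, x⁷y, y⁻¹, xy⁻¹, x²y⁻¹, x³y⁻¹, x⁴y⁻¹, x⁵y⁻¹, x⁶y⁻¹, x⁷y⁻¹}.
No further products give new elements, so |G| = 32.

Answer: 32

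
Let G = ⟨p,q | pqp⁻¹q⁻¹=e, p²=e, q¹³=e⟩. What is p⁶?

Compute successive powers of p, reducing at each step:
  p²: p · p = e
  p³: e · p = p
  p⁴: p · p = e
  p⁵: e · p = p
  p⁶: p · p = e

Answer: e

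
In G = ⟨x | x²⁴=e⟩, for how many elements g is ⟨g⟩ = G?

G is cyclic of order 24. An element generates G iff its order is 24, and a cyclic group of order 24 has exactly φ(24) = 8 such elements.

Answer: 8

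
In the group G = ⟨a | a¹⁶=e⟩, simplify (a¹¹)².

Compute successive powers of (a¹¹), reducing at each step:
  (a¹¹)²: (a¹¹) · a¹¹ = a⁶

Answer: a⁶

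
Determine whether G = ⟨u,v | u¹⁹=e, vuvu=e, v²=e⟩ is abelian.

u·v = uv but v·u = u¹⁸v, so u·v ≠ v·u and G is not abelian.

Answer: No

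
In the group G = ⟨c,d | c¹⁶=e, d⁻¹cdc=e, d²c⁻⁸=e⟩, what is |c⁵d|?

Compute successive powers until reaching e:
  (c⁵d)¹ = c⁵d, (c⁵d)² = c⁸, (c⁵d)³ = c⁵d⁻¹, (c⁵d)⁴ = e.
The smallest positive k with (c⁵d)ᵏ = e is 4.

Answer: 4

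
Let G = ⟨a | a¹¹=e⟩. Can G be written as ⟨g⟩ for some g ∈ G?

|G| = 11. The element a has order 11 (its powers give 11 distinct elements), so ⟨a⟩ = G and G is cyclic.

Answer: Yes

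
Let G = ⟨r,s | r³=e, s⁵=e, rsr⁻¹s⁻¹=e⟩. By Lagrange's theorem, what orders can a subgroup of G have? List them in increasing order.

|G| = 15 = 3 · 5. By Lagrange's theorem the order of any subgroup divides 15; the divisors of 15 are 1, 3, 5, 15.

Answer: 1, 3, 5, 15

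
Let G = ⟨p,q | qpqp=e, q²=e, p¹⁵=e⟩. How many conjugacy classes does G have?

The conjugacy classes (representative and size) are:
  [e] (size 1), [p¹⁴] (size 2), [p²] (size 2), [p³] (size 2), [p⁴] (size 2), [p¹⁰] (size 2), [p⁹] (size 2), [p⁷] (size 2), [p¹³q] (size 15).
Class equation: 1 + 2 + 2 + 2 + 2 + 2 + 2 + 2 + 15 = 30 = |G|. So G has 9 conjugacy classes.

Answer: 9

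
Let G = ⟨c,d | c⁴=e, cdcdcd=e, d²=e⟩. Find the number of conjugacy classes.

The conjugacy classes (representative and size) are:
  [e] (size 1), [c³] (size 6), [c²dc²d] (size 3), [cdc³] (size 6), [dc³] (size 8).
Class equation: 1 + 6 + 3 + 6 + 8 = 24 = |G|. So G has 5 conjugacy classes.

Answer: 5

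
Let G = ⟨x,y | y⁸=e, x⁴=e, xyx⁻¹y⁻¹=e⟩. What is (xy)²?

Compute successive powers of (xy), reducing at each step:
  (xy)²: (xy) · x = x²y;   (x²y) · y = x²y²

Answer: x²y²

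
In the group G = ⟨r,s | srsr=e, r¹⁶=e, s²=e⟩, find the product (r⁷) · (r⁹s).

Compute (r⁷) · (r⁹s) by multiplying left to right and reducing via the relations at each step:
  (r⁷) · r⁹ = e
  e · s = s

Answer: s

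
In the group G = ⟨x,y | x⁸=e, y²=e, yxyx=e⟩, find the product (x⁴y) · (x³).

Compute (x⁴y) · (x³) by multiplying left to right and reducing via the relations at each step:
  (x⁴y) · x³ = xy

Answer: xy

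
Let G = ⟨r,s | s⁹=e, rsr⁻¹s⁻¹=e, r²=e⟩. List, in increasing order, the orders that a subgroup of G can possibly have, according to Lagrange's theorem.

|G| = 18 = 2 · 3². By Lagrange's theorem the order of any subgroup divides 18; the divisors of 18 are 1, 2, 3, 6, 9, 18.

Answer: 1, 2, 3, 6, 9, 18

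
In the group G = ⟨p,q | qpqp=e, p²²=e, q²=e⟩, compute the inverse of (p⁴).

The order of (p⁴) is 11 (smallest k with (p⁴)ᵏ = e), so (p⁴)⁻¹ = (p⁴)¹⁰ = p¹⁸.
Check: (p⁴) · (p¹⁸) → (p⁴) · p¹⁸ = e, giving e as required.

Answer: p¹⁸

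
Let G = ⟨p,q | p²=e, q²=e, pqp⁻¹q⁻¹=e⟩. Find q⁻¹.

The order of q is 2 (smallest k with qᵏ = e), so q⁻¹ = q¹ = q.
Check: q · q → q · q = e, giving e as required.

Answer: q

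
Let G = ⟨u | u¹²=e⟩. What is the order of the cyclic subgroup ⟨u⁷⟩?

|⟨u⁷⟩| equals the order of u⁷. Compute successive powers until reaching e:
  (u⁷)¹ = u⁷, (u⁷)² = u², (u⁷)³ = u⁹, (u⁷)⁴ = u⁴, (u⁷)⁵ = u¹¹, (u⁷)⁶ = u⁶, (u⁷)⁷ = u, (u⁷)⁸ = u⁸, (u⁷)⁹ = u³, (u⁷)¹⁰ = u¹⁰, (u⁷)¹¹ = u⁵, (u⁷)¹² = e.
The smallest positive k with (u⁷)ᵏ = e is 12, so |⟨u⁷⟩| = 12.

Answer: 12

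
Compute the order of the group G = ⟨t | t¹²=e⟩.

G is generated by a single element, so G is cyclic. The relator gives t¹² = e and no smaller power is forced to be e, so the 12 powers {e, t, t², t³, t⁴, t⁵, t⁶, t⁷, t⁸, t⁹, t¹¹, t¹⁰} are distinct. Hence |G| = 12.

Answer: 12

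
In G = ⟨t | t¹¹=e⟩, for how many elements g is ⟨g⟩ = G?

G is cyclic of order 11. An element generates G iff its order is 11, and a cyclic group of order 11 has exactly φ(11) = 10 such elements.

Answer: 10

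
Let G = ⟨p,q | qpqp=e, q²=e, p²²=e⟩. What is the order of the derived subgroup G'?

G' = [G, G] is generated by all commutators. The generator-pair commutators are: [p, q] = p².
The subgroup they normally generate is {e, p², p⁴, p⁶, p⁸, p¹⁰, p¹², p¹⁴, p¹⁶, p¹⁸, p²⁰}, of order 11.
Check: |G/G'| = 44/11 = 4 is the order of the abelianisation.

Answer: 11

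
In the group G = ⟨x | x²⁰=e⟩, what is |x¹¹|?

Compute successive powers until reaching e:
  (x¹¹)¹ = x¹¹, (x¹¹)² = x², (x¹¹)³ = x¹³, (x¹¹)⁴ = x⁴, (x¹¹)⁵ = x¹⁵, (x¹¹)⁶ = x⁶, (x¹¹)⁷ = x¹⁷, (x¹¹)⁸ = x⁸, (x¹¹)⁹ = x¹⁹, (x¹¹)¹⁰ = x¹⁰, (x¹¹)¹¹ = x, (x¹¹)¹² = x¹², (x¹¹)¹³ = x³, (x¹¹)¹⁴ = x¹⁴, (x¹¹)¹⁵ = x⁵, (x¹¹)¹⁶ = x¹⁶, (x¹¹)¹⁷ = x⁷, (x¹¹)¹⁸ = x¹⁸, (x¹¹)¹⁹ = x⁹, (x¹¹)²⁰ = e.
The smallest positive k with (x¹¹)ᵏ = e is 20.

Answer: 20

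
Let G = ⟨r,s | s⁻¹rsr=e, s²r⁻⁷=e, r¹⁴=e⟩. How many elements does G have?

Enumerate words in the generators, reducing via the relations: the distinct elements are
  {e, r, s, rs, r², r³, r⁴, r⁵, r⁶, r⁷, r⁸, r⁹, r²s, r³s, r¹², r¹³, r¹¹, r¹⁰, r⁴s, r⁵s, r⁶s, s⁻¹, rs⁻¹, r²s⁻¹, r³s⁻¹, r⁴s⁻¹, r⁵s⁻¹, r⁶s⁻¹}.
No further products give new elements, so |G| = 28.

Answer: 28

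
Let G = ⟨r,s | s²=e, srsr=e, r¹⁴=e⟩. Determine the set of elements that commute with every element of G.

An element z ∈ Z(G) iff z commutes with every generator.
For example r⁷ is central: (r⁷)·r = r⁸ = r·(r⁷); (r⁷)·s = r⁷s = s·(r⁷).
Whereas r ∉ Z(G) since r·s = rs ≠ r¹³s = s·r.
Checking each of the 28 elements this way gives Z(G) = {e, r⁷}, of order 2.

Answer: {e, r⁷}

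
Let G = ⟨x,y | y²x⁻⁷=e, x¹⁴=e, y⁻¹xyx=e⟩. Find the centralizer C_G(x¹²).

⟨x¹²⟩ ⊆ C_G(x¹²) since powers of x¹² commute with x¹²; so |C_G(x¹²)| ≥ |⟨x¹²⟩| = 7.
By orbit–stabilizer, |C_G(x¹²)| = |G| / |conj. class of x¹²| = 28 / 2 = 14.
The 14 elements commuting with x¹² are {e, x, x², x³, x⁴, x⁵, x⁶, x⁷, x⁸, x⁹, x¹⁰, x¹¹, x¹², x¹³}.

Answer: {e, x, x², x³, x⁴, x⁵, x⁶, x⁷, x⁸, x⁹, x¹⁰, x¹¹, x¹², x¹³}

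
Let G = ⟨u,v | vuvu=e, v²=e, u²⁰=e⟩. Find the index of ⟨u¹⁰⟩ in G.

First find ord(u¹⁰) by computing successive powers:
  (u¹⁰)¹ = u¹⁰, (u¹⁰)² = e.
So |⟨u¹⁰⟩| = ord(u¹⁰) = 2. With |G| = 40, by Lagrange [G : ⟨u¹⁰⟩] = 40/2 = 20.

Answer: 20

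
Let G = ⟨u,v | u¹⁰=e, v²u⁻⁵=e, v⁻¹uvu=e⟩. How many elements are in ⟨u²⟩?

|⟨u²⟩| equals the order of u². Compute successive powers until reaching e:
  (u²)¹ = u², (u²)² = u⁴, (u²)³ = u⁶, (u²)⁴ = u⁸, (u²)⁵ = e.
The smallest positive k with (u²)ᵏ = e is 5, so |⟨u²⟩| = 5.

Answer: 5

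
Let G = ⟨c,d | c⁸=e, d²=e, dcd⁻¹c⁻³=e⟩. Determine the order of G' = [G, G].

G' = [G, G] is generated by all commutators. The generator-pair commutators are: [c, d] = c⁶.
The subgroup they normally generate is {e, c², c⁴, c⁶}, of order 4.
Check: |G/G'| = 16/4 = 4 is the order of the abelianisation.

Answer: 4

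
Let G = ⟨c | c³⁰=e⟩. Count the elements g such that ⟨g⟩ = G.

G is cyclic of order 30. An element generates G iff its order is 30, and a cyclic group of order 30 has exactly φ(30) = 8 such elements.

Answer: 8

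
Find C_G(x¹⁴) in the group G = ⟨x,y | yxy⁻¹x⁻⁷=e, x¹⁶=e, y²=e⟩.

⟨x¹⁴⟩ ⊆ C_G(x¹⁴) since powers of x¹⁴ commute with x¹⁴; so |C_G(x¹⁴)| ≥ |⟨x¹⁴⟩| = 8.
By orbit–stabilizer, |C_G(x¹⁴)| = |G| / |conj. class of x¹⁴| = 32 / 2 = 16.
The 16 elements commuting with x¹⁴ are {e, x, x², x³, x⁴, x⁵, x⁶, x⁷, x⁸, x⁹, x¹⁰, x¹¹, x¹², x¹³, x¹⁴, x¹⁵}.

Answer: {e, x, x², x³, x⁴, x⁵, x⁶, x⁷, x⁸, x⁹, x¹⁰, x¹¹, x¹², x¹³, x¹⁴, x¹⁵}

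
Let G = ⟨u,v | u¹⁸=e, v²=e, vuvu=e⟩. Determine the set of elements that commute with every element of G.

An element z ∈ Z(G) iff z commutes with every generator.
For example u⁹ is central: (u⁹)·u = u¹⁰ = u·(u⁹); (u⁹)·v = u⁹v = v·(u⁹).
Whereas u ∉ Z(G) since u·v = uv ≠ u¹⁷v = v·u.
Checking each of the 36 elements this way gives Z(G) = {e, u⁹}, of order 2.

Answer: {e, u⁹}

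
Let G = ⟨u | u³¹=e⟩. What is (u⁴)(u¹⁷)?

Compute (u⁴) · (u¹⁷) by multiplying left to right and reducing via the relations at each step:
  (u⁴) · u¹⁷ = u²¹

Answer: u²¹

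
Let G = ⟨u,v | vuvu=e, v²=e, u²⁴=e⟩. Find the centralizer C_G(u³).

⟨u³⟩ ⊆ C_G(u³) since powers of u³ commute with u³; so |C_G(u³)| ≥ |⟨u³⟩| = 8.
By orbit–stabilizer, |C_G(u³)| = |G| / |conj. class of u³| = 48 / 2 = 24.
The 24 elements commuting with u³ are {e, u, u², u³, u⁴, u⁵, u⁶, u⁷, u⁸, u⁹, u¹⁰, u¹¹, u¹², u¹³, u¹⁴, u¹⁵, u¹⁶, u¹⁷, u¹⁸, u¹⁹, u²⁰, u²¹, u²², u²³}.

Answer: {e, u, u², u³, u⁴, u⁵, u⁶, u⁷, u⁸, u⁹, u¹⁰, u¹¹, u¹², u¹³, u¹⁴, u¹⁵, u¹⁶, u¹⁷, u¹⁸, u¹⁹, u²⁰, u²¹, u²², u²³}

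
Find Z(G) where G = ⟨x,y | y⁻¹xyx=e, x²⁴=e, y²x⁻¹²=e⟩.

An element z ∈ Z(G) iff z commutes with every generator.
For example x¹² is central: (x¹²)·x = x¹³ = x·(x¹²); (x¹²)·y = y⁻¹ = y·(x¹²).
Whereas x ∉ Z(G) since x·y = xy ≠ x¹¹y⁻¹ = y·x.
Checking each of the 48 elements this way gives Z(G) = {e, x¹²}, of order 2.

Answer: {e, x¹²}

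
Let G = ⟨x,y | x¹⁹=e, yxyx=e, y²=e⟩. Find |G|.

Enumerate words in the generators, reducing via the relations: the distinct elements are
  {e, x, y, xy, x², x³, x⁴, x⁵, x⁶, x⁷, x⁸, x⁹, x²y, x³y, x¹², x¹³, x¹¹, x¹⁰, x¹⁴, x¹⁵, x¹⁶, x¹⁷, x¹⁸, x⁴y, x⁵y, x⁶y, x⁷y, x⁸y, x⁹y, x¹²y, x¹³y, x¹¹y, x¹⁰y, x¹⁴y, x¹⁵y, x¹⁶y, x¹⁷y, x¹⁸y}.
No further products give new elements, so |G| = 38.

Answer: 38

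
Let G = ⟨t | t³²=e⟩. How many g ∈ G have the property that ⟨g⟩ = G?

G is cyclic of order 32. An element generates G iff its order is 32, and a cyclic group of order 32 has exactly φ(32) = 16 such elements.

Answer: 16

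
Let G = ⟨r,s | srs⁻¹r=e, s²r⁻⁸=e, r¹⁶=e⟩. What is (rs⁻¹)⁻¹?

The order of (rs⁻¹) is 4 (smallest k with (rs⁻¹)ᵏ = e), so (rs⁻¹)⁻¹ = (rs⁻¹)³ = rs.
Check: (rs⁻¹) · (rs) → (rs⁻¹) · r = s⁻¹;   (s⁻¹) · s = e, giving e as required.

Answer: rs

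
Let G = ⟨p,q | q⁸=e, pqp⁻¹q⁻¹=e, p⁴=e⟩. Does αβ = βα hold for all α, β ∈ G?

Each pair of generators commutes: p·q = pq = q·p. Since the generators pairwise commute, every element of G commutes with every other, so G is abelian.

Answer: Yes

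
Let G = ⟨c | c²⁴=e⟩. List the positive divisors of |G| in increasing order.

|G| = 24 = 2³ · 3. By Lagrange's theorem the order of any subgroup divides 24; the divisors of 24 are 1, 2, 3, 4, 6, 8, 12, 24.

Answer: 1, 2, 3, 4, 6, 8, 12, 24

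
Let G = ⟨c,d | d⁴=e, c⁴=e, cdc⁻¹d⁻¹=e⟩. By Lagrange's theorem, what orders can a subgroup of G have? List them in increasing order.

|G| = 16 = 2⁴. By Lagrange's theorem the order of any subgroup divides 16; the divisors of 16 are 1, 2, 4, 8, 16.

Answer: 1, 2, 4, 8, 16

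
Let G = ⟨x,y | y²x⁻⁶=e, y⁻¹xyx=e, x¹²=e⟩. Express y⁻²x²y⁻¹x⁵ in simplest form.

Multiply left to right, reducing at each step:
  (x⁶) · x² = x⁸
  (x⁸) · y⁻¹ = x²y
  (x²y) · x⁵ = x³y⁻¹

Answer: x³y⁻¹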